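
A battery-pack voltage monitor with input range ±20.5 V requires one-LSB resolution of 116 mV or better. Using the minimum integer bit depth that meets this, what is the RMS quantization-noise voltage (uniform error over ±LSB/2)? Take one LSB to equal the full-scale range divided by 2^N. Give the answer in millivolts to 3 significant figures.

Span: 20.5 V − (-20.5 V) = 41 V.
Required number of levels: 41/116 mV = 353.45; smallest N with 2^N ≥ that is 9.
One LSB is 41 V / 512 = 80.078 mV.
σ_q = LSB/√12 = 80.078 mV/3.4641 = 23.1 mV.

23.1 mV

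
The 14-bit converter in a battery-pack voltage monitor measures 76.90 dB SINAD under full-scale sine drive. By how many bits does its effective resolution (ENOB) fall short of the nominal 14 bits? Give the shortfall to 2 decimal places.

1.52 bits

ENOB = (SINAD − 1.76)/6.02 = (76.90 − 1.76)/6.02 = 12.4817 bits.
Shortfall = 14 − 12.4817 = 1.5183 bits.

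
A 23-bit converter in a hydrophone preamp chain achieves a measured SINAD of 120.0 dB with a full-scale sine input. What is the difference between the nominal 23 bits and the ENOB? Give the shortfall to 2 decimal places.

ENOB = (SINAD − 1.76)/6.02 = (120.0 − 1.76)/6.02 = 19.6412 bits.
Shortfall = 23 − 19.6412 = 3.3588 bits.

3.36 bits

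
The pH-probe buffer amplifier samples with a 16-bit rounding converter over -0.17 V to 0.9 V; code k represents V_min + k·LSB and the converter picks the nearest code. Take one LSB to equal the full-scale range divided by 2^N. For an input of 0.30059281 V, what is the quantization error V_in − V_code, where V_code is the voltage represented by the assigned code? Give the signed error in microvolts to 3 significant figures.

+2.45 µV

Span: 0.9 V − (-0.17 V) = 1.07 V. LSB = 1.07 V / 2^16 ≈ 16.33 µV.
Position in LSBs: (0.30059281 − (-0.17)) × 65536/1.07 = 28823.1499; rounding gives k = 28823.
V_code = -0.17 + (28823/65536) × 1.07 = 0.30059036255 V.
e = 0.30059281 − (0.30059036255) = +2.45 µV.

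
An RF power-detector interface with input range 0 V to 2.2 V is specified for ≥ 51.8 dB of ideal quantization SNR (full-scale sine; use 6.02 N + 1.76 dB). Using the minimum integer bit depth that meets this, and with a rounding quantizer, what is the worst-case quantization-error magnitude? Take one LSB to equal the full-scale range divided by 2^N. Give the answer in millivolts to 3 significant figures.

Span = 2.2 V.
Solving 6.02 N ≥ 51.8 − 1.76: N ≥ 8.312. Round up → N = 9.
LSB = 2.2 V / 2^9 = 4.2969 mV.
Max error for round-to-nearest is LSB/2 = 2.15 mV.

2.15 mV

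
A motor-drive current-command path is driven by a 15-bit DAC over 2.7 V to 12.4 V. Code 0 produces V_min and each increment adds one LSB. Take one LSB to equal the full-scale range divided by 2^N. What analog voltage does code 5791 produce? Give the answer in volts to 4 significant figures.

4.414 V

Range = 12.4 − (2.7) = 9.7 V. LSB = 9.7 V / 2^15.
V_out = V_min + code × LSB = 2.7 V + 5791 × 9.7 V / 32768
      = 2.7 V + 1.71425 V = 4.41425 V.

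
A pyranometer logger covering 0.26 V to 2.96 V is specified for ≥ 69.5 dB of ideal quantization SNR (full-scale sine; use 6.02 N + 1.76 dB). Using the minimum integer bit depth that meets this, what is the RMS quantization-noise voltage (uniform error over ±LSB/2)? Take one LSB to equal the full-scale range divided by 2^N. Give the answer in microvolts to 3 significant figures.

190 µV

The full-scale span is 2.96 − (0.26) = 2.7 V.
N ≥ (69.5 − 1.76)/6.02 = 11.252 → N_min = 12.
LSB = 2.7 V / 2^12 = 0.65918 mV.
σ_q = LSB/√12 = 0.65918 mV/3.4641 = 190 µV.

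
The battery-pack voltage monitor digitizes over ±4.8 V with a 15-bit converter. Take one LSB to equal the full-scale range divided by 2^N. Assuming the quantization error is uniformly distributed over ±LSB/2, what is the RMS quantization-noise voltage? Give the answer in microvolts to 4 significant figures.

84.57 µV

The full-scale span is 4.8 − (-4.8) = 9.6 V.
LSB = 9.6 V / 2^15 = 292.969 µV.
For a uniform distribution on [−LSB/2, +LSB/2], V_rms = LSB/√12 = 292.969 µV/3.4641 = 84.57 µV.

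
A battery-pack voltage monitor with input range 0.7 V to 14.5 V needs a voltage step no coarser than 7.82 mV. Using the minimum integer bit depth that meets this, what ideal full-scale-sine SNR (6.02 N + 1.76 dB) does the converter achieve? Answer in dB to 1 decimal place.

Range = 14.5 − (0.7) = 13.8 V.
13.8 V / 7.82 mV = 1765. Since 2^10 = 1024 and 2^11 = 2048, N = 11.
Ideal SNR at N = 11: 6.02·11 + 1.76 = 68.0 dB.

68.0 dB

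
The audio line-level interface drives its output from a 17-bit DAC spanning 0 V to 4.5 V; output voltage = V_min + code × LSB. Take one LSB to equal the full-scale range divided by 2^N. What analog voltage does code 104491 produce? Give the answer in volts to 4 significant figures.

3.587 V

Range is 4.5 V. LSB = 4.5 V / 2^17.
V_out = 0 + 104491 × (4.5/131072) V
      = 0 + 3.58741 = 3.58741 V.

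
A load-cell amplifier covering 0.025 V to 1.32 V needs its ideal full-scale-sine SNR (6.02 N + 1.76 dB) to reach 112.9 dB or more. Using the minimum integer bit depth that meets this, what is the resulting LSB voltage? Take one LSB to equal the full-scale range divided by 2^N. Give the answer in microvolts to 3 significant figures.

2.47 µV

The full-scale span is 1.32 − (0.025) = 1.295 V.
N ≥ (112.9 − 1.76)/6.02 = 18.462 → N_min = 19.
Step size = 1.295/524288 V = 2.47 µV.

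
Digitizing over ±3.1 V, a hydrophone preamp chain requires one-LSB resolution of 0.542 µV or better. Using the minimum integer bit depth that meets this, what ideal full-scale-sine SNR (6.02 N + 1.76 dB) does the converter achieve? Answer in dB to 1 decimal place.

146.2 dB

Range = 3.1 − (-3.1) = 6.2 V.
Required number of levels: 6.2/0.542 µV = 1.1439e7; smallest N with 2^N ≥ that is 24.
Ideal SNR at N = 24: 6.02·24 + 1.76 = 146.2 dB.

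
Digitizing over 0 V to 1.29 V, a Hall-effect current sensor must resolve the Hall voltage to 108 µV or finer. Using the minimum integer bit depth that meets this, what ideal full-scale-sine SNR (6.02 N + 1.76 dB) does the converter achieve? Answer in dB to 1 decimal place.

86.0 dB

V_FS = 1.29 V.
Levels needed ≥ 1.29/108 µV = 11940. 2^14 = 16384 suffices, so N_min = 14.
Ideal SNR at N = 14: 6.02·14 + 1.76 = 86.0 dB.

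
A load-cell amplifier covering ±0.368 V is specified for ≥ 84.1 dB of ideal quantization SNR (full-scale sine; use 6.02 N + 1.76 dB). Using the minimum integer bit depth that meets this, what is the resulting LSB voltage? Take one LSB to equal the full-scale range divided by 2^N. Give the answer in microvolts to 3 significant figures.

44.9 µV

The full-scale span is 0.368 − (-0.368) = 0.736 V.
Solving 6.02 N ≥ 84.1 − 1.76: N ≥ 13.678. Round up → N = 14.
LSB = 0.736 V / 2^14 = 44.9 µV.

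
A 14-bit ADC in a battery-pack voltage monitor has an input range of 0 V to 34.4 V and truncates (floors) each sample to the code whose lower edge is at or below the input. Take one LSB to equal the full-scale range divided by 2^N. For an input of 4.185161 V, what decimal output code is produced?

1993

Full-scale range = 34.4 V. LSB = 34.4 V / 2^14 ≈ 2.100 mV.
V_in − V_min = 4.185161 − (0) = 4.185161 V.
Divide by LSB: 4.185161 × 16384/34.4 = 1993.3046.
Truncating gives code 1993.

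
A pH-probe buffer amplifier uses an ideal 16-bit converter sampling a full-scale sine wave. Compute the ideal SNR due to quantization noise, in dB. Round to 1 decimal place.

SNR = 6.02·16 + 1.76 = 98.08 dB.

98.1 dB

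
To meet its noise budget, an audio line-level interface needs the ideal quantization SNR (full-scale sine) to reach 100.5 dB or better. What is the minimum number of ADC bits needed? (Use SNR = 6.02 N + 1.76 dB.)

17 bits

Solving 6.02 N ≥ 100.5 − 1.76: N ≥ 16.402. Round up → N = 17.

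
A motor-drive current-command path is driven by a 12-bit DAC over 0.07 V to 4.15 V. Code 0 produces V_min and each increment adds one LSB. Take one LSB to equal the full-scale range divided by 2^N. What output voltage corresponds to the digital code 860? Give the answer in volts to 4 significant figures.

The full-scale span is 4.15 − (0.07) = 4.08 V. LSB = 4.08 V / 2^12.
Output = V_min + (860/4096) × range = 0.07 + 0.209961 × 4.08 V
      = 0.07 V + 0.856641 V = 0.926641 V.

0.9266 V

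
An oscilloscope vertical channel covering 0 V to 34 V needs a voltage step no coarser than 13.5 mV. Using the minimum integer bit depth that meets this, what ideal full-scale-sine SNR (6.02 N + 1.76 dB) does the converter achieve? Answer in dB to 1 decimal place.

Range is 34 V.
Need 2^N ≥ 34 V / 13.5 mV = 2519 → N_min = 12.
Ideal SNR at N = 12: 6.02·12 + 1.76 = 74.0 dB.

74.0 dB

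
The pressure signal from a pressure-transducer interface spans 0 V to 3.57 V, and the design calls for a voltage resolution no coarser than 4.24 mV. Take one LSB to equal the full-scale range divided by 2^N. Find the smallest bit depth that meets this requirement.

Full-scale range = 3.57 V.
Levels needed ≥ 3.57/4.24 mV = 842.0. 2^10 = 1024 suffices, so N_min = 10.

10 bits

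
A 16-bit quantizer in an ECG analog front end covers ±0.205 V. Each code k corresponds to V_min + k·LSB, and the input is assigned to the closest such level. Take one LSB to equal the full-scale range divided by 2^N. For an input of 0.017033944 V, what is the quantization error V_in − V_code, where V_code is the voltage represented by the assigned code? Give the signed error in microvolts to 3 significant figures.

The full-scale span is 0.205 − (-0.205) = 0.41 V. LSB = 0.41 V / 2^16 ≈ 6.256 µV.
(0.017033944 − (-0.205)) / LSB = 0.222033944 × 65536/0.41 = 35490.7721. Nearest integer: k = 35491.
Reconstructed level: -0.205 + 35491 × 0.41/65536 V = 0.017035369873 V.
e = 0.017033944 − (0.017035369873) = −1.43 µV.

−1.43 µV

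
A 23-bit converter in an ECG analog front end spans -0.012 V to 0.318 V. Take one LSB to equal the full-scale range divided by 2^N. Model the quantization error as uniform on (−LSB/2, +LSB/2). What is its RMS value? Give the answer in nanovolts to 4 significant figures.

11.36 nV

Span: 0.318 V − (-0.012 V) = 0.33 V.
LSB = 0.33 V ÷ 2^23 = 0.33/8388608 V = 39.3391 nV.
σ_q = LSB/√12 = 39.3391 nV/3.4641 = 11.36 nV.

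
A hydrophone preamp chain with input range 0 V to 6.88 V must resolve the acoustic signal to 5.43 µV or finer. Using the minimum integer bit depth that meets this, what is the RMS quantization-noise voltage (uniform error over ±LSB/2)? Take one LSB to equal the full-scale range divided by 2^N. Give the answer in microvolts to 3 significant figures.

V_FS = 6.88 V.
Levels needed ≥ 6.88/5.43 µV = 1.267e6. 2^21 = 2097152 suffices, so N_min = 21.
One LSB is 6.88 V / 2097152 = 3.2806 µV.
σ_q = LSB/√12 = 3.2806 µV/3.4641 = 0.947 µV.

0.947 µV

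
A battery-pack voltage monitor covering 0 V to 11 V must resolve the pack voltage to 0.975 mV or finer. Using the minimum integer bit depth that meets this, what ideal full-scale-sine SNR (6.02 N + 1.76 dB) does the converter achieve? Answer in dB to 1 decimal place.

86.0 dB

Span = 11 V.
11 V / 0.975 mV = 11280. Since 2^13 = 8192 and 2^14 = 16384, N = 14.
6.02(14) + 1.76 = 86.04 dB.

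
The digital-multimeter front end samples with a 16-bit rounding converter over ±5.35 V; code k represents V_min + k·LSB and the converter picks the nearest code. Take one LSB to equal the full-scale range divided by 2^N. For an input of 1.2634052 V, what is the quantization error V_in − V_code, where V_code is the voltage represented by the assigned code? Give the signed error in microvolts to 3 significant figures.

+29.3 µV

Span: 5.35 V − (-5.35 V) = 10.7 V. LSB = 10.7 V / 2^16 ≈ 163.3 µV.
(1.2634052 − (-5.35)) / LSB = 6.6134052 × 65536/10.7 = 40506.1797. Nearest integer: k = 40506.
V_code = V_min + k × range/2^16 = -5.35 + 40506 × 10.7/65536 = 1.2633758545 V.
V_in − V_code = 1.2634052 − (1.2633758545) = +29.3 µV.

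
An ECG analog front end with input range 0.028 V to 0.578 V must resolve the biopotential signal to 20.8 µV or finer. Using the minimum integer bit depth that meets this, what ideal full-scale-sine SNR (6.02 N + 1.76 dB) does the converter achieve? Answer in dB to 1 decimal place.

92.1 dB

The full-scale span is 0.578 − (0.028) = 0.55 V.
0.55 V / 20.8 µV = 26440. Since 2^14 = 16384 and 2^15 = 32768, N = 15.
SNR = 6.02 × 15 + 1.76 = 92.06 dB.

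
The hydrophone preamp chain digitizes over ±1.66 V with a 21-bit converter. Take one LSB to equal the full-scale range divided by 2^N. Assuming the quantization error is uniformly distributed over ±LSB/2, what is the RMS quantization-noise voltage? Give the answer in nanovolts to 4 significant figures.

The full-scale span is 1.66 − (-1.66) = 3.32 V.
Step size = 3.32/2097152 V = 1.58310 µV.
RMS of a uniform error over width LSB is LSB/√12 = 457.0 nV.

457.0 nV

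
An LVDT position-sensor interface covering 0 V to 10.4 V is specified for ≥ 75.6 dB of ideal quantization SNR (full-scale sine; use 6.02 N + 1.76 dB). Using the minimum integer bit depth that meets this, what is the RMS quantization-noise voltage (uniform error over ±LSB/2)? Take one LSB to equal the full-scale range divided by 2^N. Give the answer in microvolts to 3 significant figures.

V_FS = 10.4 V.
N ≥ (75.6 − 1.76)/6.02 = 12.266 → N_min = 13.
Step size = 10.4/8192 V = 1.2695 mV.
σ_q = LSB/√12 = 1.2695 mV/3.4641 = 366 µV.

366 µV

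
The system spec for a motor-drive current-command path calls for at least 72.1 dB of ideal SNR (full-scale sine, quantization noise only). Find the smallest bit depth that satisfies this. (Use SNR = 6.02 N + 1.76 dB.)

6.02 N + 1.76 ≥ 72.1 gives N ≥ 11.684, so the minimum integer is 12.

12 bits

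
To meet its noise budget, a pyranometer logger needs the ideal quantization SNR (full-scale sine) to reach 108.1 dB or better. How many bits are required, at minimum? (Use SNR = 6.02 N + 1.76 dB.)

N ≥ (108.1 − 1.76)/6.02 = 17.664 → N_min = 18.

18 bits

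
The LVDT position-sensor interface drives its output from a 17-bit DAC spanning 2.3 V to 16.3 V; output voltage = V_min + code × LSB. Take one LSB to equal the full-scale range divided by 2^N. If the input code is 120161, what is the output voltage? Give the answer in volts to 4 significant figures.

Range = 16.3 − (2.3) = 14 V. LSB = 14 V / 2^17.
Output = V_min + (120161/131072) × range = 2.3 + 0.916756 × 14 V
      = 2.3 V + 12.8346 V = 15.1346 V.

15.13 V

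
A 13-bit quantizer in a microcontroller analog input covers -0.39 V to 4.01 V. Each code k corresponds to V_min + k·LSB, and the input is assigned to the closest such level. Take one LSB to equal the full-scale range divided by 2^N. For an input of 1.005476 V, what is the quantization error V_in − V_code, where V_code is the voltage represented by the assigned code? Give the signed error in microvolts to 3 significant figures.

+65.8 µV

The full-scale span is 4.01 − (-0.39) = 4.4 V. LSB = 4.4 V / 2^13 ≈ 0.5371 mV.
(1.005476 − (-0.39)) / LSB = 1.395476 × 8192/4.4 = 2598.1226. Nearest integer: k = 2598.
V_code = -0.39 + (2598/8192) × 4.4 = 1.005410156 V.
e = 1.005476 − (1.005410156) = +65.8 µV.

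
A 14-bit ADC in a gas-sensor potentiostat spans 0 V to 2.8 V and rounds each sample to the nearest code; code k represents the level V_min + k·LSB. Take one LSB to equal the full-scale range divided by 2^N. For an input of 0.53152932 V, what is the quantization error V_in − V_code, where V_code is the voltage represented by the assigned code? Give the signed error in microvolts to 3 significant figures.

+35.2 µV

Range is 2.8 V. LSB = 2.8 V / 2^14 ≈ 170.9 µV.
(V_in − V_min)/LSB = (0.53152932 − (0)) × 16384/2.8 = 3110.2058 → nearest code k = 3110.
Reconstructed level: 0 + 3110 × 2.8/16384 V = 0.53149414063 V.
V_in − V_code = 0.53152932 − (0.53149414063) = +35.2 µV.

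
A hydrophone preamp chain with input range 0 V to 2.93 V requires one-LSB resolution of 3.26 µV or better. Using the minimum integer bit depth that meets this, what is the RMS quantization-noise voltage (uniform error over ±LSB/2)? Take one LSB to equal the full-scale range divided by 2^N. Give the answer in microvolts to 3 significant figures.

0.807 µV

Span = 2.93 V.
Levels needed ≥ 2.93/3.26 µV = 898800. 2^20 = 1048576 suffices, so N_min = 20.
LSB = 2.93 V / 2^20 = 2.7943 µV.
σ_q = LSB/√12 = 2.7943 µV/3.4641 = 0.807 µV.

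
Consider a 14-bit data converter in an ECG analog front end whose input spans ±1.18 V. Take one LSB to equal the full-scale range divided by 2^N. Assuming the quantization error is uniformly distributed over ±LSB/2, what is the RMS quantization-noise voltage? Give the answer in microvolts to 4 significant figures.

The full-scale span is 1.18 − (-1.18) = 2.36 V.
LSB = 2.36 V ÷ 2^14 = 2.36/16384 V = 144.043 µV.
σ_q = LSB/√12 = 144.043 µV/3.4641 = 41.58 µV.

41.58 µV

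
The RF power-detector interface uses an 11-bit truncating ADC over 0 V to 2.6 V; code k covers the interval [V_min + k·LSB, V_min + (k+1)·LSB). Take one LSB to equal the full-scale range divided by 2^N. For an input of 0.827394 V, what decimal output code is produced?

V_FS = 2.6 V. LSB = 2.6 V / 2^11 ≈ 1.270 mV.
V_in − V_min = 0.827394 − (0) = 0.827394 V.
Divide by LSB: 0.827394 × 2048/2.6 = 651.7319.
Truncating gives code 651.

651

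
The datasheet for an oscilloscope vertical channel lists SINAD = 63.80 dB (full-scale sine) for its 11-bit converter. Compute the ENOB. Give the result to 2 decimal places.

10.31 bits

(63.80 − 1.76) / 6.02 = 62.04/6.02 = 10.3056 effective bits.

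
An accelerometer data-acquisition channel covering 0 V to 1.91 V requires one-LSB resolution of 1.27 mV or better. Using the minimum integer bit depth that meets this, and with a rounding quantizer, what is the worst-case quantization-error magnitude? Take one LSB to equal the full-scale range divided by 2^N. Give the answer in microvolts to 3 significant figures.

Range is 1.91 V.
1.91 V / 1.27 mV = 1504. Since 2^10 = 1024 and 2^11 = 2048, N = 11.
Step size = 1.91/2048 V = 0.93262 mV.
Max error for round-to-nearest is LSB/2 = 466 µV.

466 µV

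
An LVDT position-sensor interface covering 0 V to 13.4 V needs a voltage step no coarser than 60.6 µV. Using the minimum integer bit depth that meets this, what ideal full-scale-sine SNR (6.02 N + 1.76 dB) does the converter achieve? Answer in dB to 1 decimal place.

Full-scale range = 13.4 V.
13.4 V / 60.6 µV = 221100. Since 2^17 = 131072 and 2^18 = 262144, N = 18.
6.02(18) + 1.76 = 110.12 dB.

110.1 dB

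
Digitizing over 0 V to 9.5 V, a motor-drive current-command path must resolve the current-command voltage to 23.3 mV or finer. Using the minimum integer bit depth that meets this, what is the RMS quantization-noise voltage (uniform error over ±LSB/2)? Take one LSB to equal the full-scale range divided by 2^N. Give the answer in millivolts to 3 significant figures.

Full-scale range = 9.5 V.
Need 2^N ≥ 9.5 V / 23.3 mV = 407.7 → N_min = 9.
LSB = 9.5 V / 2^9 = 18.555 mV.
V_rms = LSB/√12 = 5.36 mV.

5.36 mV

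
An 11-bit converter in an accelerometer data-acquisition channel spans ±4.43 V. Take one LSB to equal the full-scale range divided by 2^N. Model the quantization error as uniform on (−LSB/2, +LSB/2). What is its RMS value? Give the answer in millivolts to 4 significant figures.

1.249 mV

Full-scale range = 4.43 V − (-4.43 V) = 8.86 V.
One LSB is 8.86 V / 2048 = 4.32617 mV.
For a uniform distribution on [−LSB/2, +LSB/2], V_rms = LSB/√12 = 4.32617 mV/3.4641 = 1.249 mV.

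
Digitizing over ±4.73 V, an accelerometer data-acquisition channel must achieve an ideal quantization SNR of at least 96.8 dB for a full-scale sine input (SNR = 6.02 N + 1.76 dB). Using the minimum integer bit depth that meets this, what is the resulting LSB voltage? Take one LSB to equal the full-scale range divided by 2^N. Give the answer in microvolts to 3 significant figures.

144 µV

Full-scale range = 4.73 V − (-4.73 V) = 9.46 V.
N ≥ (96.8 − 1.76)/6.02 = 15.787 → N_min = 16.
LSB = 9.46 V ÷ 2^16 = 9.46/65536 V = 144 µV.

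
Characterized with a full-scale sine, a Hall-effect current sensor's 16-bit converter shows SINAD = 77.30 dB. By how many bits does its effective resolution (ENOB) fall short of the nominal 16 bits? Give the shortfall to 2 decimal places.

ENOB = (SINAD − 1.76)/6.02 = (77.30 − 1.76)/6.02 = 12.5482 bits.
16 − 12.5482 = 3.45 bits below nominal.

3.45 bits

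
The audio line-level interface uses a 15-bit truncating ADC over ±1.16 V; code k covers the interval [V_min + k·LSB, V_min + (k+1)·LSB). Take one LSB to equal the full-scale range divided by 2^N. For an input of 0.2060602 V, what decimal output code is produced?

19294

The full-scale span is 1.16 − (-1.16) = 2.32 V. LSB = 2.32 V / 2^15 ≈ 70.80 µV.
(V_in − V_min) × 2^15/range = (0.2060602 − (-1.16)) × 32768/2.32 = 19294.423.
Floor → code = 19294.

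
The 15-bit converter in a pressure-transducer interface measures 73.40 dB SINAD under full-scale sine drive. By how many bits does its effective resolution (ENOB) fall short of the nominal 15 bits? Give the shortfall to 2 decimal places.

N_eff = (73.40 − 1.76)/6.02 = 11.9003 bits.
Shortfall = 15 − 11.9003 = 3.0997 bits.

3.10 bits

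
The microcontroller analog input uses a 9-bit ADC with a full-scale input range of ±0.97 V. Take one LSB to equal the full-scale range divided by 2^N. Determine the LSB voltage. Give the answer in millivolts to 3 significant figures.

3.79 mV

Full-scale range = 0.97 V − (-0.97 V) = 1.94 V.
2^9 = 512 levels.
LSB = 1.94 V / 2^9 = 3.79 mV.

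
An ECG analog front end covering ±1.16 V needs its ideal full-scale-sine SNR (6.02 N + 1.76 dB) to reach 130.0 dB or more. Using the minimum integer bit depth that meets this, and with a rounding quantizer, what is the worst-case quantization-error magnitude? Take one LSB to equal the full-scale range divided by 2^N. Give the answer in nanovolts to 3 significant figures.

Range = 1.16 − (-1.16) = 2.32 V.
N ≥ (130.0 − 1.76)/6.02 = 21.302 → N_min = 22.
One LSB is 2.32 V / 4194304 = 0.55313 µV.
|e|_max = LSB/2 = 277 nV.

277 nV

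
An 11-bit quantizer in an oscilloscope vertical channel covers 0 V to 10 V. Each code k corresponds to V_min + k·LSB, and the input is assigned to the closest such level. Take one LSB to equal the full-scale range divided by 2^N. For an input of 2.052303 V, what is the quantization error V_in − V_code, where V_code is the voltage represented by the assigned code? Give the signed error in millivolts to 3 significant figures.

+1.52 mV

Full-scale range = 10 V. LSB = 10 V / 2^11 ≈ 4.883 mV.
Position in LSBs: (2.052303 − (0)) × 2048/10 = 420.3117; rounding gives k = 420.
V_code = V_min + k × range/2^11 = 0 + 420 × 10/2048 = 2.050781250 V.
e = 2.052303 − (2.050781250) = +1.52 mV.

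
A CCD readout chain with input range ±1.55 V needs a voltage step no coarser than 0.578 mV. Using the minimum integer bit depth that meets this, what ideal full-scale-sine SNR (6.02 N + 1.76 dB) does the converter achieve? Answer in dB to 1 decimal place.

80.0 dB

The full-scale span is 1.55 − (-1.55) = 3.1 V.
3.1 V / 0.578 mV = 5363. Since 2^12 = 4096 and 2^13 = 8192, N = 13.
Ideal SNR at N = 13: 6.02·13 + 1.76 = 80.0 dB.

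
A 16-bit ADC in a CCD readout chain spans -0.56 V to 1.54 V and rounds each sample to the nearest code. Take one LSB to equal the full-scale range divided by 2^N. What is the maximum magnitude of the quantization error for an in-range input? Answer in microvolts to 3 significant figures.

Range = 1.54 − (-0.56) = 2.1 V.
One LSB is 2.1 V / 65536 = 32.043 µV.
A rounding quantizer has |error| ≤ LSB/2 = 16.0 µV.

16.0 µV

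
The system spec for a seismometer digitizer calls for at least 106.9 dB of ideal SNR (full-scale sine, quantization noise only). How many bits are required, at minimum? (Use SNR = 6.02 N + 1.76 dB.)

18 bits

6.02 N + 1.76 ≥ 106.9 gives N ≥ 17.465, so the minimum integer is 18.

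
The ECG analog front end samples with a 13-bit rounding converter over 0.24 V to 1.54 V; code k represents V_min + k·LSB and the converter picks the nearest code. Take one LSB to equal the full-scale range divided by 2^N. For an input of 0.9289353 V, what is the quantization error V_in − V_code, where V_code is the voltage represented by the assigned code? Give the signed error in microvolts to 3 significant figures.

Span: 1.54 V − (0.24 V) = 1.3 V. LSB = 1.3 V / 2^13 ≈ 158.7 µV.
(V_in − V_min)/LSB = (0.9289353 − (0.24)) × 8192/1.3 = 4341.3523 → nearest code k = 4341.
Reconstructed level: 0.24 + 4341 × 1.3/8192 V = 0.9288793945 V.
V_in − V_code = 0.9289353 − (0.9288793945) = +55.9 µV.

+55.9 µV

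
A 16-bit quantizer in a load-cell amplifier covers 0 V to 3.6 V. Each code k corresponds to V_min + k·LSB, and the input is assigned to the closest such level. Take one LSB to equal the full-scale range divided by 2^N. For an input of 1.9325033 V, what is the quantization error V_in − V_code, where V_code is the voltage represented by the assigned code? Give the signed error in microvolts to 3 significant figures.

Full-scale range = 3.6 V. LSB = 3.6 V / 2^16 ≈ 54.93 µV.
(1.9325033 − (0)) / LSB = 1.9325033 × 65536/3.6 = 35180.1490. Nearest integer: k = 35180.
V_code = 0 + (35180/65536) × 3.6 = 1.9324951172 V.
V_in − V_code = 1.9325033 − (1.9324951172) = +8.18 µV.

+8.18 µV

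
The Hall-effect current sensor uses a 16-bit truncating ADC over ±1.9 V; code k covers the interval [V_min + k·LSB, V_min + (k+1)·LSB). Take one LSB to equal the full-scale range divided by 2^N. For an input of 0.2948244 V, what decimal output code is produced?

Span: 1.9 V − (-1.9 V) = 3.8 V. LSB = 3.8 V / 2^16 ≈ 57.98 µV.
code = ⌊(V_in − V_min)/LSB⌋ = ⌊(V_in − V_min) × 2^16 / range⌋
     = ⌊(0.2948244 − (-1.9)) × 65536 / 3.8⌋ = ⌊2.1948244 × 65536/3.8⌋
     = ⌊37852.635⌋ = 37852.

37852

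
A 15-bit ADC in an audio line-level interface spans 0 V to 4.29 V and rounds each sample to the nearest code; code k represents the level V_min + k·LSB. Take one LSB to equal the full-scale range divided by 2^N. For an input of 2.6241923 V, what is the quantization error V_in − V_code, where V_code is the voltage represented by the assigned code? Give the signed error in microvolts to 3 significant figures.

+23.6 µV

Range is 4.29 V. LSB = 4.29 V / 2^15 ≈ 130.9 µV.
Position in LSBs: (2.6241923 − (0)) × 32768/4.29 = 20044.1803; rounding gives k = 20044.
Reconstructed level: 0 + 20044 × 4.29/32768 V = 2.6241687012 V.
Error = V_in − V_code = 2.6241923 − (2.6241687012) = +23.6 µV.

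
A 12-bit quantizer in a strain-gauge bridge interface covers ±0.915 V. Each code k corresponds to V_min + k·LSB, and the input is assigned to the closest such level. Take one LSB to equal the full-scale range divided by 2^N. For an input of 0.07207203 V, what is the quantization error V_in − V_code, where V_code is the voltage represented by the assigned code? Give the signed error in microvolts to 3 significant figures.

+141 µV

Full-scale range = 0.915 V − (-0.915 V) = 1.83 V. LSB = 1.83 V / 2^12 ≈ 446.8 µV.
(V_in − V_min)/LSB = (0.07207203 − (-0.915)) × 4096/1.83 = 2209.3153 → nearest code k = 2209.
V_code = -0.915 + (2209/4096) × 1.83 = 0.07193115234 V.
Error = V_in − V_code = 0.07207203 − (0.07193115234) = +141 µV.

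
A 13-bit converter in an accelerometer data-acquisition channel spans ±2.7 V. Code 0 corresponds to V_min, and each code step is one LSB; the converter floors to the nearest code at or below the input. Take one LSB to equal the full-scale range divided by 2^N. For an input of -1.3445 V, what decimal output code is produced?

Full-scale range = 2.7 V − (-2.7 V) = 5.4 V. LSB = 5.4 V / 2^13 ≈ 0.6592 mV.
(V_in − V_min) × 2^13/range = (-1.3445 − (-2.7)) × 8192/5.4 = 2056.344.
Floor → code = 2056.

2056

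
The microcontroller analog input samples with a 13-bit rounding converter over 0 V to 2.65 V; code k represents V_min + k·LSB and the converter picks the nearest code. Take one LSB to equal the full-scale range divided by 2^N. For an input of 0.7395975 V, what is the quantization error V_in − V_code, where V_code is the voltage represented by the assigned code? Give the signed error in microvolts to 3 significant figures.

Full-scale range = 2.65 V. LSB = 2.65 V / 2^13 ≈ 323.5 µV.
(0.7395975 − (0)) / LSB = 0.7395975 × 8192/2.65 = 2286.3331. Nearest integer: k = 2286.
V_code = V_min + k × range/2^13 = 0 + 2286 × 2.65/8192 = 0.7394897461 V.
V_in − V_code = 0.7395975 − (0.7394897461) = +108 µV.

+108 µV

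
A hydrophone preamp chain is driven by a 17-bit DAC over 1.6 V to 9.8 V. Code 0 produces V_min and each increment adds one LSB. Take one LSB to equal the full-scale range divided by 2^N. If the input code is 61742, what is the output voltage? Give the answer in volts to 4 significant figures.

5.463 V

Range = 9.8 − (1.6) = 8.2 V. LSB = 8.2 V / 2^17.
V_out = V_min + code × LSB = 1.6 V + 61742 × 8.2 V / 131072
      = 1.6 V + 3.86264 V = 5.46264 V.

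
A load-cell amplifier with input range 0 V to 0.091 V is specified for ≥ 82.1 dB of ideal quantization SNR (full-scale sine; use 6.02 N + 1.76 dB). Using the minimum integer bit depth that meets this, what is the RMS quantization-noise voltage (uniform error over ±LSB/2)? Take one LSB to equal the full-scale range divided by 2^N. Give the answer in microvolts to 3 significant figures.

Span = 0.091 V.
Required N = ⌈(82.1 − 1.76)/6.02⌉ = ⌈13.346⌉ = 14.
Step size = 0.091/16384 V = 5.5542 µV.
σ_q = LSB/√12 = 5.5542 µV/3.4641 = 1.60 µV.

1.60 µV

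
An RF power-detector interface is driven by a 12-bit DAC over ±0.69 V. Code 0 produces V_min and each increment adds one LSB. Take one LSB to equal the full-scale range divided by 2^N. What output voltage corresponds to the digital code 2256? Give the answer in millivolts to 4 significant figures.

70.08 mV

Full-scale range = 0.69 V − (-0.69 V) = 1.38 V. LSB = 1.38 V / 2^12.
Output = V_min + (2256/4096) × range = -0.69 + 0.550781 × 1.38 V
      = -0.69 + 0.760078 = 0.0700781 V.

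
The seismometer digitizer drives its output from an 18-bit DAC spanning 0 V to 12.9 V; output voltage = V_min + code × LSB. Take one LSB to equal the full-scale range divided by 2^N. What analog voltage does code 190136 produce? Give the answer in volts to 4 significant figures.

Span = 12.9 V. LSB = 12.9 V / 2^18.
Output = V_min + (190136/262144) × range = 0 + 0.725311 × 12.9 V
      = 0 V + 9.35652 V = 9.35652 V.

9.357 V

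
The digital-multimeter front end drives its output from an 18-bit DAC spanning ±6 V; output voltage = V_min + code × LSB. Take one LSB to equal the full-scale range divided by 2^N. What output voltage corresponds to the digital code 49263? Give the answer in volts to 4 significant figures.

-3.745 V

The full-scale span is 6 − (-6) = 12 V. LSB = 12 V / 2^18.
V_out = -6 + 49263 × (12/262144) V
      = -6 V + 2.25508 V = -3.74492 V.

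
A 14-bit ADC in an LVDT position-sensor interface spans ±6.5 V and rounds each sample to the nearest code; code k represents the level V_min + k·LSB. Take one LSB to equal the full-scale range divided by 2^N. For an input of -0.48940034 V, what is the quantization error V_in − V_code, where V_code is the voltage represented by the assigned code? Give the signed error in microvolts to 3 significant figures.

The full-scale span is 6.5 − (-6.5) = 13 V. LSB = 13 V / 2^14 ≈ 0.7935 mV.
Position in LSBs: (-0.48940034 − (-6.5)) × 16384/13 = 7575.2050; rounding gives k = 7575.
V_code = V_min + k × range/2^14 = -6.5 + 7575 × 13/16384 = -0.48956298828 V.
e = -0.48940034 − (-0.48956298828) = +163 µV.

+163 µV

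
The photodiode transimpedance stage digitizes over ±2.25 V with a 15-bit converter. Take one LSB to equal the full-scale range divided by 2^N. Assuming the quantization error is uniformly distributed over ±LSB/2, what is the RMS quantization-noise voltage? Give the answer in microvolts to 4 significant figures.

Range = 2.25 − (-2.25) = 4.5 V.
One LSB is 4.5 V / 32768 = 137.329 µV.
RMS of a uniform error over width LSB is LSB/√12 = 39.64 µV.

39.64 µV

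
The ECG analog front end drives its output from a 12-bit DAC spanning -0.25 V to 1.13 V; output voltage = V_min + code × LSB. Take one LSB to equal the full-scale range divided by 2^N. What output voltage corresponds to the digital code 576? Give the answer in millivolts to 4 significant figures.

-55.94 mV

Span: 1.13 V − (-0.25 V) = 1.38 V. LSB = 1.38 V / 2^12.
V_out = V_min + code × LSB = -0.25 V + 576 × 1.38 V / 4096
      = -0.25 V + 0.194063 V = -0.0559375 V.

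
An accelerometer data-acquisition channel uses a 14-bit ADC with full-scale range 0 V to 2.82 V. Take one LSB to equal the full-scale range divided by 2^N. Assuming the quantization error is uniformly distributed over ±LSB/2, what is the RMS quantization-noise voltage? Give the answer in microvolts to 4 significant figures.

49.69 µV

Range is 2.82 V.
LSB = 2.82 V ÷ 2^14 = 2.82/16384 V = 172.119 µV.
σ_q = LSB/√12 = 172.119 µV/3.4641 = 49.69 µV.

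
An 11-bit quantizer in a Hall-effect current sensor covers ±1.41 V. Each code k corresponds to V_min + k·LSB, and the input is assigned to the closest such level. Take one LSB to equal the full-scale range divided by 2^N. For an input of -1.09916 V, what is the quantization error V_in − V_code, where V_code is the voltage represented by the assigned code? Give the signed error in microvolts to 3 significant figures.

−351 µV

Full-scale range = 1.41 V − (-1.41 V) = 2.82 V. LSB = 2.82 V / 2^11 ≈ 1.377 mV.
(V_in − V_min)/LSB = (-1.09916 − (-1.41)) × 2048/2.82 = 225.7448 → nearest code k = 226.
Reconstructed level: -1.41 + 226 × 2.82/2048 V = -1.098808594 V.
e = -1.09916 − (-1.098808594) = −351 µV.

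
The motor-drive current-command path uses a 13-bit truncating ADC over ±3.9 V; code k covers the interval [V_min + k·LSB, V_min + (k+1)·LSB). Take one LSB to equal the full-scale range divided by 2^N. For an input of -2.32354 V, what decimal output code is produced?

The full-scale span is 3.9 − (-3.9) = 7.8 V. LSB = 7.8 V / 2^13 ≈ 0.9521 mV.
V_in − V_min = -2.32354 − (-3.9) = 1.57646 V.
Divide by LSB: 1.57646 × 8192/7.8 = 1655.6872.
Truncating gives code 1655.

1655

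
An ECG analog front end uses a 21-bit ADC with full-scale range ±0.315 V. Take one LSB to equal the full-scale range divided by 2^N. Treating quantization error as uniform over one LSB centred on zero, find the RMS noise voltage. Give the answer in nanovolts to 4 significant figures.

Range = 0.315 − (-0.315) = 0.63 V.
LSB = 0.63 V / 2^21 = 300.407 nV.
RMS of a uniform error over width LSB is LSB/√12 = 86.72 nV.

86.72 nV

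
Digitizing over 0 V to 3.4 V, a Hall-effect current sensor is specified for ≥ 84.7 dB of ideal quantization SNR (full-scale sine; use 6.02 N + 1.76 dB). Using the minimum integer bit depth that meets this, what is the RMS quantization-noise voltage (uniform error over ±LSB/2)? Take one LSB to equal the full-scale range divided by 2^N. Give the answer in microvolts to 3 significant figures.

59.9 µV

V_FS = 3.4 V.
Solving 6.02 N ≥ 84.7 − 1.76: N ≥ 13.777. Round up → N = 14.
LSB = 3.4 V ÷ 2^14 = 3.4/16384 V = 207.52 µV.
σ_q = LSB/√12 = 207.52 µV/3.4641 = 59.9 µV.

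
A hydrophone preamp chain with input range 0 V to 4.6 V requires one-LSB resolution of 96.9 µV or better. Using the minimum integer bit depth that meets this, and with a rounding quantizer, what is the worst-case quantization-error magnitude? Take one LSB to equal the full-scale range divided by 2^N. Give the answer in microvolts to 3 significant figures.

Range is 4.6 V.
Required number of levels: 4.6/96.9 µV = 47472; smallest N with 2^N ≥ that is 16.
Step size = 4.6/65536 V = 70.190 µV.
|e|_max = LSB/2 = 35.1 µV.

35.1 µV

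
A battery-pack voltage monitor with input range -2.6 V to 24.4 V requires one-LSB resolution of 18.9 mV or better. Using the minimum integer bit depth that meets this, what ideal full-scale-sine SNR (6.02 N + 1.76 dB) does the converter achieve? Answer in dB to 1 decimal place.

Span: 24.4 V − (-2.6 V) = 27 V.
Levels needed ≥ 27/18.9 mV = 1429. 2^11 = 2048 suffices, so N_min = 11.
Ideal SNR at N = 11: 6.02·11 + 1.76 = 68.0 dB.

68.0 dB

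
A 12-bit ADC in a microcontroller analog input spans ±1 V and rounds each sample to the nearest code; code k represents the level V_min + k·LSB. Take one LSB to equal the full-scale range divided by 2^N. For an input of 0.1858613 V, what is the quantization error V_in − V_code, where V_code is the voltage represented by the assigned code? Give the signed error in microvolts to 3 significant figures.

−174 µV

Full-scale range = 1 V − (-1 V) = 2 V. LSB = 2 V / 2^12 ≈ 488.3 µV.
(0.1858613 − (-1)) / LSB = 1.1858613 × 4096/2 = 2428.6439. Nearest integer: k = 2429.
V_code = V_min + k × range/2^12 = -1 + 2429 × 2/4096 = 0.1860351563 V.
e = 0.1858613 − (0.1860351563) = −174 µV.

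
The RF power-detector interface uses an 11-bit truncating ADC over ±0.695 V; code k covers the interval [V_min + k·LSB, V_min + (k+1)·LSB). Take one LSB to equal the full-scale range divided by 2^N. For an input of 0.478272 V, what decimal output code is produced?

1728

The full-scale span is 0.695 − (-0.695) = 1.39 V. LSB = 1.39 V / 2^11 ≈ 0.6787 mV.
V_in − V_min = 0.478272 − (-0.695) = 1.173272 V.
Divide by LSB: 1.173272 × 2048/1.39 = 1728.6770.
Truncating gives code 1728.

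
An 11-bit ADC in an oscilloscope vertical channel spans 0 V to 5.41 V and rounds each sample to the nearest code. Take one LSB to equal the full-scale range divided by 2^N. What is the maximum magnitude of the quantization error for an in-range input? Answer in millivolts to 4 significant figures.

Range is 5.41 V.
Step size = 5.41/2048 V = 2.64160 mV.
|e|_max = LSB/2 = 1.321 mV.

1.321 mV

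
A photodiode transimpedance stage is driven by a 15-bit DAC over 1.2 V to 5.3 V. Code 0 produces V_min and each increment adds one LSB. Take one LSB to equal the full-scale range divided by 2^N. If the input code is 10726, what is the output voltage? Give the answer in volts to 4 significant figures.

2.542 V

Span: 5.3 V − (1.2 V) = 4.1 V. LSB = 4.1 V / 2^15.
V_out = 1.2 + 10726 × (4.1/32768) V
      = 1.2 V + 1.34206 V = 2.54206 V.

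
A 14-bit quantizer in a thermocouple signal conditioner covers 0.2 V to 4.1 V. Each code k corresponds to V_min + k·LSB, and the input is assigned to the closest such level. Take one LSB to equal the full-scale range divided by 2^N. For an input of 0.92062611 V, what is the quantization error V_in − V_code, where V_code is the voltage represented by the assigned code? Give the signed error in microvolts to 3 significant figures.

+87.8 µV

The full-scale span is 4.1 − (0.2) = 3.9 V. LSB = 3.9 V / 2^14 ≈ 238.0 µV.
(V_in − V_min)/LSB = (0.92062611 − (0.2)) × 16384/3.9 = 3027.3688 → nearest code k = 3027.
V_code = 0.2 + (3027/16384) × 3.9 = 0.92053833008 V.
V_in − V_code = 0.92062611 − (0.92053833008) = +87.8 µV.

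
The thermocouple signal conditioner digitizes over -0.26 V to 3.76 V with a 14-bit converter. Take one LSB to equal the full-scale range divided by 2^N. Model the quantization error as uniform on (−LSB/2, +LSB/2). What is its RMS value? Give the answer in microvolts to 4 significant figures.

The full-scale span is 3.76 − (-0.26) = 4.02 V.
LSB = 4.02 V / 2^14 = 245.361 µV.
V_rms = LSB/√12 = 245.361 µV / √12 = 70.83 µV.

70.83 µV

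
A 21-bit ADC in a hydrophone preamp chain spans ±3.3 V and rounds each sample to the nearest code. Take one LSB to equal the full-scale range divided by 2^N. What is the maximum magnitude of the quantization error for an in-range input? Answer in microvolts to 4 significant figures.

1.574 µV

Span: 3.3 V − (-3.3 V) = 6.6 V.
LSB = 6.6 V ÷ 2^21 = 6.6/2097152 V = 3.14713 µV.
|e|_max = LSB/2 = 1.574 µV.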